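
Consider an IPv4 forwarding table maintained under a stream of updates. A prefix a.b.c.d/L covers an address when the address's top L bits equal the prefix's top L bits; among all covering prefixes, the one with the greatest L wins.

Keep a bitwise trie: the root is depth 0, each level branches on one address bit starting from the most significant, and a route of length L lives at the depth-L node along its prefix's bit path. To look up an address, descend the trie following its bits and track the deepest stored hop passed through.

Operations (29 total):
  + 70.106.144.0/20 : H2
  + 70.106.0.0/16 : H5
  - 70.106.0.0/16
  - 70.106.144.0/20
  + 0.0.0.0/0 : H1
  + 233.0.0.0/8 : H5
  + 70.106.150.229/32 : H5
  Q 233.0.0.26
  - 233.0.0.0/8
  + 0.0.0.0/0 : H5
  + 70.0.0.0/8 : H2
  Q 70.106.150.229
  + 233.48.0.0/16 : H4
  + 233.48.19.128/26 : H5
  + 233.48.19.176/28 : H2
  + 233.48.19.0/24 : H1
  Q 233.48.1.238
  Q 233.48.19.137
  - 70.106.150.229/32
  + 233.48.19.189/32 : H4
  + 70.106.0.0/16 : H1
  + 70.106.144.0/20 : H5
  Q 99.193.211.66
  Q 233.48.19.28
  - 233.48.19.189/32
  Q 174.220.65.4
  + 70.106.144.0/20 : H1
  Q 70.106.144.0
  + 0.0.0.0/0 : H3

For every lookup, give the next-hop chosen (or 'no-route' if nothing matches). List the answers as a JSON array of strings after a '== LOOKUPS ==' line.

Process each operation:
  + 70.106.144.0/20 (H2) depth=20
  + 70.106.0.0/16 (H5) depth=16
  del 70.106.0.0/16 (clear depth 16)
  del 70.106.144.0/20 (clear depth 20)
  + 0.0.0.0/0 (H1) depth=0
  + 233.0.0.0/8 (H5) depth=8
  + 70.106.150.229/32 (H5) depth=32
  lookup 233.0.0.26: bits 11101001 walk d0:H1→d1:-→d2:-→d3:-→d4:-→d5:-→d6:-→d7:-→d8:H5 -> H5
  del 233.0.0.0/8 (clear depth 8)
  + 0.0.0.0/0 (H5) depth=0
  + 70.0.0.0/8 (H2) depth=8
  lookup 70.106.150.229: bits 01000110011010101001011011100101 walk d0:H5→d1:-→d2:-→d3:-→d4:-→d5:-→d6:-→d7:-→d8:H2→d9:-→d10:-→d11:-→d12:-→d13:-→d14:-→d15:-→d16:-→d17:-→d18:-→d19:-→d20:-→d21:-→d22:-→d23:-→d24:-→d25:-→d26:-→d27:-→d28:-→d29:-→d30:-→d31:-→d32:H5 -> H5
  + 233.48.0.0/16 (H4) depth=16
  + 233.48.19.128/26 (H5) depth=26
  + 233.48.19.176/28 (H2) depth=28
  + 233.48.19.0/24 (H1) depth=24
  lookup 233.48.1.238: bits 1110100100110000000 walk d0:H5→d1:-→d2:-→d3:-→d4:-→d5:-→d6:-→d7:-→d8:-→d9:-→d10:-→d11:-→d12:-→d13:-→d14:-→d15:-→d16:H4→d17:-→d18:-→d19:- -> H4
  lookup 233.48.19.137: bits 11101001001100000001001110 walk d0:H5→d1:-→d2:-→d3:-→d4:-→d5:-→d6:-→d7:-→d8:-→d9:-→d10:-→d11:-→d12:-→d13:-→d14:-→d15:-→d16:H4→d17:-→d18:-→d19:-→d20:-→d21:-→d22:-→d23:-→d24:H1→d25:-→d26:H5 -> H5
  del 70.106.150.229/32 (clear depth 32)
  + 233.48.19.189/32 (H4) depth=32
  + 70.106.0.0/16 (H1) depth=16
  + 70.106.144.0/20 (H5) depth=20
  lookup 99.193.211.66: bits 01 walk d0:H5→d1:-→d2:- -> H5
  lookup 233.48.19.28: bits 111010010011000000010011 walk d0:H5→d1:-→d2:-→d3:-→d4:-→d5:-→d6:-→d7:-→d8:-→d9:-→d10:-→d11:-→d12:-→d13:-→d14:-→d15:-→d16:H4→d17:-→d18:-→d19:-→d20:-→d21:-→d22:-→d23:-→d24:H1 -> H1
  del 233.48.19.189/32 (clear depth 32)
  lookup 174.220.65.4: bits 1 walk d0:H5→d1:- -> H5
  + 70.106.144.0/20 (H1) depth=20
  lookup 70.106.144.0: bits 010001100110101010010 walk d0:H5→d1:-→d2:-→d3:-→d4:-→d5:-→d6:-→d7:-→d8:H2→d9:-→d10:-→d11:-→d12:-→d13:-→d14:-→d15:-→d16:H1→d17:-→d18:-→d19:-→d20:H1→d21:- -> H1
  + 0.0.0.0/0 (H3) depth=0

== LOOKUPS ==
["H5","H5","H4","H5","H5","H1","H5","H1"]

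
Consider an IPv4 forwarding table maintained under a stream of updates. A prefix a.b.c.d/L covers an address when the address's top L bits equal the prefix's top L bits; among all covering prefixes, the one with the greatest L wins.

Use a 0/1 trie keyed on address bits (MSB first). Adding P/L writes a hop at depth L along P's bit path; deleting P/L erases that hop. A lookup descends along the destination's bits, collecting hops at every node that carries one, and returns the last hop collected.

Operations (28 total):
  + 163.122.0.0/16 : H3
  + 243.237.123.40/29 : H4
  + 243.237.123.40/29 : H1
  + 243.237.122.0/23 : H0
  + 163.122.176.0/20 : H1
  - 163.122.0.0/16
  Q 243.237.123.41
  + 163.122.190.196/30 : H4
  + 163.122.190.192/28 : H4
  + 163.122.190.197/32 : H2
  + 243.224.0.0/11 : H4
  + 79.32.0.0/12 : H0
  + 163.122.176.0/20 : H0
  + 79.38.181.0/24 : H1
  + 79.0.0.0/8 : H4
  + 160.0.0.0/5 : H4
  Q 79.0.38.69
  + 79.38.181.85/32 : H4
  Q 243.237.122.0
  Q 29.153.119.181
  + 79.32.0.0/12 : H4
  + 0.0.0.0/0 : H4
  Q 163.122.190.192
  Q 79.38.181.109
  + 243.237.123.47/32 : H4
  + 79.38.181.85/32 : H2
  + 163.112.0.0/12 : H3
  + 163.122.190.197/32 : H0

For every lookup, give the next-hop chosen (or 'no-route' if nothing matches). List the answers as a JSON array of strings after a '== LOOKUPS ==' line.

Apply in order:
  add 163.122.0.0/16 -> H3 at depth 16
  add 243.237.123.40/29 -> H4 at depth 29
  add 243.237.123.40/29 -> H1 at depth 29
  add 243.237.122.0/23 -> H0 at depth 23
  add 163.122.176.0/20 -> H1 at depth 20
  del 163.122.0.0/16 (clear depth 16)
  ? 243.237.123.41  path d0:-→d1:-→d2:-→d3:-→d4:-→d5:-→d6:-→d7:-→d8:-→d9:-→d10:-→d11:-→d12:-→d13:-→d14:-→d15:-→d16:-→d17:-→d18:-→d19:-→d20:-→d21:-→d22:-→d23:H0→d24:-→d25:-→d26:-→d27:-→d28:-→d29:H1  best=H1
  add 163.122.190.196/30 -> H4 at depth 30
  add 163.122.190.192/28 -> H4 at depth 28
  add 163.122.190.197/32 -> H2 at depth 32
  add 243.224.0.0/11 -> H4 at depth 11
  add 79.32.0.0/12 -> H0 at depth 12
  add 163.122.176.0/20 -> H0 at depth 20
  add 79.38.181.0/24 -> H1 at depth 24
  add 79.0.0.0/8 -> H4 at depth 8
  add 160.0.0.0/5 -> H4 at depth 5
  ? 79.0.38.69  path d0:-→d1:-→d2:-→d3:-→d4:-→d5:-→d6:-→d7:-→d8:H4→d9:-→d10:-  best=H4
  add 79.38.181.85/32 -> H4 at depth 32
  ? 243.237.122.0  path d0:-→d1:-→d2:-→d3:-→d4:-→d5:-→d6:-→d7:-→d8:-→d9:-→d10:-→d11:H4→d12:-→d13:-→d14:-→d15:-→d16:-→d17:-→d18:-→d19:-→d20:-→d21:-→d22:-→d23:H0  best=H0
  ? 29.153.119.181  path d0:-→d1:-  best=no-route
  add 79.32.0.0/12 -> H4 at depth 12
  add 0.0.0.0/0 -> H4 at depth 0
  ? 163.122.190.192  path d0:H4→d1:-→d2:-→d3:-→d4:-→d5:H4→d6:-→d7:-→d8:-→d9:-→d10:-→d11:-→d12:-→d13:-→d14:-→d15:-→d16:-→d17:-→d18:-→d19:-→d20:H0→d21:-→d22:-→d23:-→d24:-→d25:-→d26:-→d27:-→d28:H4→d29:-  best=H4
  ? 79.38.181.109  path d0:H4→d1:-→d2:-→d3:-→d4:-→d5:-→d6:-→d7:-→d8:H4→d9:-→d10:-→d11:-→d12:H4→d13:-→d14:-→d15:-→d16:-→d17:-→d18:-→d19:-→d20:-→d21:-→d22:-→d23:-→d24:H1→d25:-→d26:-  best=H1
  add 243.237.123.47/32 -> H4 at depth 32
  add 79.38.181.85/32 -> H2 at depth 32
  add 163.112.0.0/12 -> H3 at depth 12
  add 163.122.190.197/32 -> H0 at depth 32

== LOOKUPS ==
["H1","H4","H0","no-route","H4","H1"]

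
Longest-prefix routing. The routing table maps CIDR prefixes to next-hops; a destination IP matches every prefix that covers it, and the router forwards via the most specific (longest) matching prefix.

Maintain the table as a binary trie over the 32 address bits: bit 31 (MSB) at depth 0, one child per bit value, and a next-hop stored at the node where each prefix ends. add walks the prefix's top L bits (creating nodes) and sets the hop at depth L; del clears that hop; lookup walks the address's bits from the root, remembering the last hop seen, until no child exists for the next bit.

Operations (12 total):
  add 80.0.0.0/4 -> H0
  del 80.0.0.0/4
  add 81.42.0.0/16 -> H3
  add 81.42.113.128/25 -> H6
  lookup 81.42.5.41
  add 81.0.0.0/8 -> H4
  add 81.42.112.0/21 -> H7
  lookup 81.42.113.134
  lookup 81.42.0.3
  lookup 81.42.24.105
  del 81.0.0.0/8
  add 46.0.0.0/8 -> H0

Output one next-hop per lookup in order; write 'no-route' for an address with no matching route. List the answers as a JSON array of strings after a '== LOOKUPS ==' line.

Apply in order:
  add 80.0.0.0/4 -> H0 at depth 4
  - 80.0.0.0/4 clear@4
  add 81.42.0.0/16 -> H3 at depth 16
  add 81.42.113.128/25 -> H6 at depth 25
  Q 81.42.5.41: descend 01010001001010100 ; hops seen [H3] ; pick H3
  add 81.0.0.0/8 -> H4 at depth 8
  add 81.42.112.0/21 -> H7 at depth 21
  Q 81.42.113.134: descend 0101000100101010011100011 ; hops seen [H4,H3,H7,H6] ; pick H6
  Q 81.42.0.3: descend 01010001001010100 ; hops seen [H4,H3] ; pick H3
  Q 81.42.24.105: descend 01010001001010100 ; hops seen [H4,H3] ; pick H3
  - 81.0.0.0/8 clear@8
  add 46.0.0.0/8 -> H0 at depth 8

== LOOKUPS ==
["H3","H6","H3","H3"]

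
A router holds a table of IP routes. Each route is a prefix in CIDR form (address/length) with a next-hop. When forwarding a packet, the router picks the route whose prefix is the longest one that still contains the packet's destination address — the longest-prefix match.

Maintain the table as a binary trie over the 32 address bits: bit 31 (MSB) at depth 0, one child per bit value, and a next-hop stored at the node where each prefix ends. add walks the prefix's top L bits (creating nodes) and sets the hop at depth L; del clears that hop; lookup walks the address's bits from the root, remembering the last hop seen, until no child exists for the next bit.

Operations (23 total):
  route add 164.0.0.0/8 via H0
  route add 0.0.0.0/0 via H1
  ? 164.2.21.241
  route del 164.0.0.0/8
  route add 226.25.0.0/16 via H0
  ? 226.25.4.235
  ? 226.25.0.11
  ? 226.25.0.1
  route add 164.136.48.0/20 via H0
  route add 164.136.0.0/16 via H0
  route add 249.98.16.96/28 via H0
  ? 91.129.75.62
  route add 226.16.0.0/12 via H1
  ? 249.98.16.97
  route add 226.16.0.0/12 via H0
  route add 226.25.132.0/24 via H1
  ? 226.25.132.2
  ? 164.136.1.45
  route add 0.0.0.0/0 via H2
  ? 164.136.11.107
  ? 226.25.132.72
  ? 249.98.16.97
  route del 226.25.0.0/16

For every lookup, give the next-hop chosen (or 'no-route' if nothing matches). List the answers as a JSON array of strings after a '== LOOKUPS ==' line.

Process each operation:
  add 164.0.0.0/8 -> H0 at depth 8
  add 0.0.0.0/0 -> H1 at depth 0
  Q 164.2.21.241: descend 10100100 ; hops seen [H1,H0] ; pick H0
  - 164.0.0.0/8 clear@8
  add 226.25.0.0/16 -> H0 at depth 16
  Q 226.25.4.235: descend 1110001000011001 ; hops seen [H1,H0] ; pick H0
  Q 226.25.0.11: descend 1110001000011001 ; hops seen [H1,H0] ; pick H0
  Q 226.25.0.1: descend 1110001000011001 ; hops seen [H1,H0] ; pick H0
  add 164.136.48.0/20 -> H0 at depth 20
  add 164.136.0.0/16 -> H0 at depth 16
  add 249.98.16.96/28 -> H0 at depth 28
  Q 91.129.75.62: descend ε ; hops seen [H1] ; pick H1
  add 226.16.0.0/12 -> H1 at depth 12
  Q 249.98.16.97: descend 1111100101100010000100000110 ; hops seen [H1,H0] ; pick H0
  add 226.16.0.0/12 -> H0 at depth 12
  add 226.25.132.0/24 -> H1 at depth 24
  Q 226.25.132.2: descend 111000100001100110000100 ; hops seen [H1,H0,H0,H1] ; pick H1
  Q 164.136.1.45: descend 101001001000100000 ; hops seen [H1,H0] ; pick H0
  add 0.0.0.0/0 -> H2 at depth 0
  Q 164.136.11.107: descend 101001001000100000 ; hops seen [H2,H0] ; pick H0
  Q 226.25.132.72: descend 111000100001100110000100 ; hops seen [H2,H0,H0,H1] ; pick H1
  Q 249.98.16.97: descend 1111100101100010000100000110 ; hops seen [H2,H0] ; pick H0
  - 226.25.0.0/16 clear@16

== LOOKUPS ==
["H0","H0","H0","H0","H1","H0","H1","H0","H0","H1","H0"]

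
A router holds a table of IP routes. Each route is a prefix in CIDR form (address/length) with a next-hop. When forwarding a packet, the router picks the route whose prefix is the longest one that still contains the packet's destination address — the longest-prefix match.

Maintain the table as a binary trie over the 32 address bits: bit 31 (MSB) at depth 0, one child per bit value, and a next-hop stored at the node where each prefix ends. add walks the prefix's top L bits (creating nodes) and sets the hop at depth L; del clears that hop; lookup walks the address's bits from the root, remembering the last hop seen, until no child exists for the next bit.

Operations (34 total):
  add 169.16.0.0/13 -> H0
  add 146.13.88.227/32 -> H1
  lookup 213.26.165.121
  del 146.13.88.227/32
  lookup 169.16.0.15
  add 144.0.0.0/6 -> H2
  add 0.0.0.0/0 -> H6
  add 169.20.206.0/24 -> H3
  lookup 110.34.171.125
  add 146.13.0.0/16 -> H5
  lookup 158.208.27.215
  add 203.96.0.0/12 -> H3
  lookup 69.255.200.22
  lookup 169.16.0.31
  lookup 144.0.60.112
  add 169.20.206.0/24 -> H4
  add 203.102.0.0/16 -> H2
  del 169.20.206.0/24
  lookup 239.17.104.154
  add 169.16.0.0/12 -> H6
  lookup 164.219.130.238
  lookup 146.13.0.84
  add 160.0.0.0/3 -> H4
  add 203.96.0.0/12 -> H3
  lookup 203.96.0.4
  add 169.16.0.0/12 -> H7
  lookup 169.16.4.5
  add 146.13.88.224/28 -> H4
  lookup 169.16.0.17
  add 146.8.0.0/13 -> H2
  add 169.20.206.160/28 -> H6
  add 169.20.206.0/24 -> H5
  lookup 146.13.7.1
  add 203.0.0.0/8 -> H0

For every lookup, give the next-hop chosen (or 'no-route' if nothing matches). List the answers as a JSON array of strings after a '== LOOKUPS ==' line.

Apply in order:
  add 169.16.0.0/13 -> H0 at depth 13
  add 146.13.88.227/32 -> H1 at depth 32
  lookup 213.26.165.121: bits 1 walk d0:-→d1:- -> no-route
  - 146.13.88.227/32 clear@32
  lookup 169.16.0.15: bits 1010100100010 walk d0:-→d1:-→d2:-→d3:-→d4:-→d5:-→d6:-→d7:-→d8:-→d9:-→d10:-→d11:-→d12:-→d13:H0 -> H0
  add 144.0.0.0/6 -> H2 at depth 6
  add 0.0.0.0/0 -> H6 at depth 0
  add 169.20.206.0/24 -> H3 at depth 24
  lookup 110.34.171.125: bits ε walk d0:H6 -> H6
  add 146.13.0.0/16 -> H5 at depth 16
  lookup 158.208.27.215: bits 1001 walk d0:H6→d1:-→d2:-→d3:-→d4:- -> H6
  add 203.96.0.0/12 -> H3 at depth 12
  lookup 69.255.200.22: bits ε walk d0:H6 -> H6
  lookup 169.16.0.31: bits 1010100100010 walk d0:H6→d1:-→d2:-→d3:-→d4:-→d5:-→d6:-→d7:-→d8:-→d9:-→d10:-→d11:-→d12:-→d13:H0 -> H0
  lookup 144.0.60.112: bits 100100 walk d0:H6→d1:-→d2:-→d3:-→d4:-→d5:-→d6:H2 -> H2
  add 169.20.206.0/24 -> H4 at depth 24
  add 203.102.0.0/16 -> H2 at depth 16
  - 169.20.206.0/24 clear@24
  lookup 239.17.104.154: bits 11 walk d0:H6→d1:-→d2:- -> H6
  add 169.16.0.0/12 -> H6 at depth 12
  lookup 164.219.130.238: bits 1010 walk d0:H6→d1:-→d2:-→d3:-→d4:- -> H6
  lookup 146.13.0.84: bits 10010010000011010 walk d0:H6→d1:-→d2:-→d3:-→d4:-→d5:-→d6:H2→d7:-→d8:-→d9:-→d10:-→d11:-→d12:-→d13:-→d14:-→d15:-→d16:H5→d17:- -> H5
  add 160.0.0.0/3 -> H4 at depth 3
  add 203.96.0.0/12 -> H3 at depth 12
  lookup 203.96.0.4: bits 1100101101100 walk d0:H6→d1:-→d2:-→d3:-→d4:-→d5:-→d6:-→d7:-→d8:-→d9:-→d10:-→d11:-→d12:H3→d13:- -> H3
  add 169.16.0.0/12 -> H7 at depth 12
  lookup 169.16.4.5: bits 1010100100010 walk d0:H6→d1:-→d2:-→d3:H4→d4:-→d5:-→d6:-→d7:-→d8:-→d9:-→d10:-→d11:-→d12:H7→d13:H0 -> H0
  add 146.13.88.224/28 -> H4 at depth 28
  lookup 169.16.0.17: bits 1010100100010 walk d0:H6→d1:-→d2:-→d3:H4→d4:-→d5:-→d6:-→d7:-→d8:-→d9:-→d10:-→d11:-→d12:H7→d13:H0 -> H0
  add 146.8.0.0/13 -> H2 at depth 13
  add 169.20.206.160/28 -> H6 at depth 28
  add 169.20.206.0/24 -> H5 at depth 24
  lookup 146.13.7.1: bits 10010010000011010 walk d0:H6→d1:-→d2:-→d3:-→d4:-→d5:-→d6:H2→d7:-→d8:-→d9:-→d10:-→d11:-→d12:-→d13:H2→d14:-→d15:-→d16:H5→d17:- -> H5
  add 203.0.0.0/8 -> H0 at depth 8

== LOOKUPS ==
["no-route","H0","H6","H6","H6","H0","H2","H6","H6","H5","H3","H0","H0","H5"]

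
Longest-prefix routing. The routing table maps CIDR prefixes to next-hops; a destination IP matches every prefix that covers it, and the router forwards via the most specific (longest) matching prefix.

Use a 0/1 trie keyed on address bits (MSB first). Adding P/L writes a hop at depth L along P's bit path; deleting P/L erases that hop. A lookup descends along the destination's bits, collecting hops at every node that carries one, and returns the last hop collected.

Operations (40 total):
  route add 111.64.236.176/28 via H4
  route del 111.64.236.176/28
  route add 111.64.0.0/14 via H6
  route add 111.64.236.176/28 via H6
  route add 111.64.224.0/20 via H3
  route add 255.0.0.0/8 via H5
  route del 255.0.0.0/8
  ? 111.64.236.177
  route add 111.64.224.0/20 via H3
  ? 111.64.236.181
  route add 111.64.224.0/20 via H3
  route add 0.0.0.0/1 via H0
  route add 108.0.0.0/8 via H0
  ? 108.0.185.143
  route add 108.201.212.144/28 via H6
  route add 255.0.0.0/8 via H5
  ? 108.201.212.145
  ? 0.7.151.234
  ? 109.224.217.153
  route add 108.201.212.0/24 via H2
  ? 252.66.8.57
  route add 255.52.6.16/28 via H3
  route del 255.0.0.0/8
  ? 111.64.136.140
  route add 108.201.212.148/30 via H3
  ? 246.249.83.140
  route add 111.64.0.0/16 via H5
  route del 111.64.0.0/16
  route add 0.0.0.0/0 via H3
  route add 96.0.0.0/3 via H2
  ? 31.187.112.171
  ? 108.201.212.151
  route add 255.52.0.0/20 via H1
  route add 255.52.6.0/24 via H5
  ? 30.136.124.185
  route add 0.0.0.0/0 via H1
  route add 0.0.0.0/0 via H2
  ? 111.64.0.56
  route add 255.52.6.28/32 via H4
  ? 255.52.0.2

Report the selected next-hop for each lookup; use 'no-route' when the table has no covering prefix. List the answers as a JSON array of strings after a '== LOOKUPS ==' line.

Apply in order:
  add 111.64.236.176/28 -> H4 at depth 28
  del 111.64.236.176/28 (clear depth 28)
  add 111.64.0.0/14 -> H6 at depth 14
  add 111.64.236.176/28 -> H6 at depth 28
  add 111.64.224.0/20 -> H3 at depth 20
  add 255.0.0.0/8 -> H5 at depth 8
  del 255.0.0.0/8 (clear depth 8)
  ? 111.64.236.177  path d0:-→d1:-→d2:-→d3:-→d4:-→d5:-→d6:-→d7:-→d8:-→d9:-→d10:-→d11:-→d12:-→d13:-→d14:H6→d15:-→d16:-→d17:-→d18:-→d19:-→d20:H3→d21:-→d22:-→d23:-→d24:-→d25:-→d26:-→d27:-→d28:H6  best=H6
  add 111.64.224.0/20 -> H3 at depth 20
  ? 111.64.236.181  path d0:-→d1:-→d2:-→d3:-→d4:-→d5:-→d6:-→d7:-→d8:-→d9:-→d10:-→d11:-→d12:-→d13:-→d14:H6→d15:-→d16:-→d17:-→d18:-→d19:-→d20:H3→d21:-→d22:-→d23:-→d24:-→d25:-→d26:-→d27:-→d28:H6  best=H6
  add 111.64.224.0/20 -> H3 at depth 20
  add 0.0.0.0/1 -> H0 at depth 1
  add 108.0.0.0/8 -> H0 at depth 8
  ? 108.0.185.143  path d0:-→d1:H0→d2:-→d3:-→d4:-→d5:-→d6:-→d7:-→d8:H0  best=H0
  add 108.201.212.144/28 -> H6 at depth 28
  add 255.0.0.0/8 -> H5 at depth 8
  ? 108.201.212.145  path d0:-→d1:H0→d2:-→d3:-→d4:-→d5:-→d6:-→d7:-→d8:H0→d9:-→d10:-→d11:-→d12:-→d13:-→d14:-→d15:-→d16:-→d17:-→d18:-→d19:-→d20:-→d21:-→d22:-→d23:-→d24:-→d25:-→d26:-→d27:-→d28:H6  best=H6
  ? 0.7.151.234  path d0:-→d1:H0  best=H0
  ? 109.224.217.153  path d0:-→d1:H0→d2:-→d3:-→d4:-→d5:-→d6:-→d7:-  best=H0
  add 108.201.212.0/24 -> H2 at depth 24
  ? 252.66.8.57  path d0:-→d1:-→d2:-→d3:-→d4:-→d5:-→d6:-  best=no-route
  add 255.52.6.16/28 -> H3 at depth 28
  del 255.0.0.0/8 (clear depth 8)
  ? 111.64.136.140  path d0:-→d1:H0→d2:-→d3:-→d4:-→d5:-→d6:-→d7:-→d8:-→d9:-→d10:-→d11:-→d12:-→d13:-→d14:H6→d15:-→d16:-→d17:-  best=H6
  add 108.201.212.148/30 -> H3 at depth 30
  ? 246.249.83.140  path d0:-→d1:-→d2:-→d3:-→d4:-  best=no-route
  add 111.64.0.0/16 -> H5 at depth 16
  del 111.64.0.0/16 (clear depth 16)
  add 0.0.0.0/0 -> H3 at depth 0
  add 96.0.0.0/3 -> H2 at depth 3
  ? 31.187.112.171  path d0:H3→d1:H0  best=H0
  ? 108.201.212.151  path d0:H3→d1:H0→d2:-→d3:H2→d4:-→d5:-→d6:-→d7:-→d8:H0→d9:-→d10:-→d11:-→d12:-→d13:-→d14:-→d15:-→d16:-→d17:-→d18:-→d19:-→d20:-→d21:-→d22:-→d23:-→d24:H2→d25:-→d26:-→d27:-→d28:H6→d29:-→d30:H3  best=H3
  add 255.52.0.0/20 -> H1 at depth 20
  add 255.52.6.0/24 -> H5 at depth 24
  ? 30.136.124.185  path d0:H3→d1:H0  best=H0
  add 0.0.0.0/0 -> H1 at depth 0
  add 0.0.0.0/0 -> H2 at depth 0
  ? 111.64.0.56  path d0:H2→d1:H0→d2:-→d3:H2→d4:-→d5:-→d6:-→d7:-→d8:-→d9:-→d10:-→d11:-→d12:-→d13:-→d14:H6→d15:-→d16:-  best=H6
  add 255.52.6.28/32 -> H4 at depth 32
  ? 255.52.0.2  path d0:H2→d1:-→d2:-→d3:-→d4:-→d5:-→d6:-→d7:-→d8:-→d9:-→d10:-→d11:-→d12:-→d13:-→d14:-→d15:-→d16:-→d17:-→d18:-→d19:-→d20:H1→d21:-  best=H1

== LOOKUPS ==
["H6","H6","H0","H6","H0","H0","no-route","H6","no-route","H0","H3","H0","H6","H1"]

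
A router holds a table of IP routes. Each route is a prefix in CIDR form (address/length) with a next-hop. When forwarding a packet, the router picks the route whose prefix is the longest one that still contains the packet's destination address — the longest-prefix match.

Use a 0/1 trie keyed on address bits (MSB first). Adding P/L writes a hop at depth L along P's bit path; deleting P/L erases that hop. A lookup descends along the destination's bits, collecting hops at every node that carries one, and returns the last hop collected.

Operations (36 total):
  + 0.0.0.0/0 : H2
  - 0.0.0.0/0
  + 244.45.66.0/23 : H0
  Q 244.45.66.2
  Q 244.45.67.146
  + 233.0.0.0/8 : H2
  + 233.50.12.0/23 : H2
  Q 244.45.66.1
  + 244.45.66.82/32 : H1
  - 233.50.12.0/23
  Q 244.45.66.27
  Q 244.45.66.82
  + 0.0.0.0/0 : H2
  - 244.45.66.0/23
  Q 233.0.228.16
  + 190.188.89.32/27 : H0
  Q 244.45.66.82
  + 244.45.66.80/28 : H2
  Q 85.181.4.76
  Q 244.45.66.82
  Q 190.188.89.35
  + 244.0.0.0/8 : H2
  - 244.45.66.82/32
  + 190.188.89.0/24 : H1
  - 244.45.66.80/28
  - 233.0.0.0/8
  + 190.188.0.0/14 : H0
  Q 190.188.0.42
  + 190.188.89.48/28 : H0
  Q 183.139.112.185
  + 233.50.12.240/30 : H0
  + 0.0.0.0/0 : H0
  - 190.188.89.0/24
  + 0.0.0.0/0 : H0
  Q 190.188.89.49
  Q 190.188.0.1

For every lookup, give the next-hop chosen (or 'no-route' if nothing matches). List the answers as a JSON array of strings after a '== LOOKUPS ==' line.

Trace:
  add 0.0.0.0/0 -> H2 at depth 0
  del 0.0.0.0/0 (clear depth 0)
  add 244.45.66.0/23 -> H0 at depth 23
  lookup 244.45.66.2: bits 11110100001011010100001 walk d0:-→d1:-→d2:-→d3:-→d4:-→d5:-→d6:-→d7:-→d8:-→d9:-→d10:-→d11:-→d12:-→d13:-→d14:-→d15:-→d16:-→d17:-→d18:-→d19:-→d20:-→d21:-→d22:-→d23:H0 -> H0
  lookup 244.45.67.146: bits 11110100001011010100001 walk d0:-→d1:-→d2:-→d3:-→d4:-→d5:-→d6:-→d7:-→d8:-→d9:-→d10:-→d11:-→d12:-→d13:-→d14:-→d15:-→d16:-→d17:-→d18:-→d19:-→d20:-→d21:-→d22:-→d23:H0 -> H0
  add 233.0.0.0/8 -> H2 at depth 8
  add 233.50.12.0/23 -> H2 at depth 23
  lookup 244.45.66.1: bits 11110100001011010100001 walk d0:-→d1:-→d2:-→d3:-→d4:-→d5:-→d6:-→d7:-→d8:-→d9:-→d10:-→d11:-→d12:-→d13:-→d14:-→d15:-→d16:-→d17:-→d18:-→d19:-→d20:-→d21:-→d22:-→d23:H0 -> H0
  add 244.45.66.82/32 -> H1 at depth 32
  del 233.50.12.0/23 (clear depth 23)
  lookup 244.45.66.27: bits 1111010000101101010000100 walk d0:-→d1:-→d2:-→d3:-→d4:-→d5:-→d6:-→d7:-→d8:-→d9:-→d10:-→d11:-→d12:-→d13:-→d14:-→d15:-→d16:-→d17:-→d18:-→d19:-→d20:-→d21:-→d22:-→d23:H0→d24:-→d25:- -> H0
  lookup 244.45.66.82: bits 11110100001011010100001001010010 walk d0:-→d1:-→d2:-→d3:-→d4:-→d5:-→d6:-→d7:-→d8:-→d9:-→d10:-→d11:-→d12:-→d13:-→d14:-→d15:-→d16:-→d17:-→d18:-→d19:-→d20:-→d21:-→d22:-→d23:H0→d24:-→d25:-→d26:-→d27:-→d28:-→d29:-→d30:-→d31:-→d32:H1 -> H1
  add 0.0.0.0/0 -> H2 at depth 0
  del 244.45.66.0/23 (clear depth 23)
  lookup 233.0.228.16: bits 1110100100 walk d0:H2→d1:-→d2:-→d3:-→d4:-→d5:-→d6:-→d7:-→d8:H2→d9:-→d10:- -> H2
  add 190.188.89.32/27 -> H0 at depth 27
  lookup 244.45.66.82: bits 11110100001011010100001001010010 walk d0:H2→d1:-→d2:-→d3:-→d4:-→d5:-→d6:-→d7:-→d8:-→d9:-→d10:-→d11:-→d12:-→d13:-→d14:-→d15:-→d16:-→d17:-→d18:-→d19:-→d20:-→d21:-→d22:-→d23:-→d24:-→d25:-→d26:-→d27:-→d28:-→d29:-→d30:-→d31:-→d32:H1 -> H1
  add 244.45.66.80/28 -> H2 at depth 28
  lookup 85.181.4.76: bits ε walk d0:H2 -> H2
  lookup 244.45.66.82: bits 11110100001011010100001001010010 walk d0:H2→d1:-→d2:-→d3:-→d4:-→d5:-→d6:-→d7:-→d8:-→d9:-→d10:-→d11:-→d12:-→d13:-→d14:-→d15:-→d16:-→d17:-→d18:-→d19:-→d20:-→d21:-→d22:-→d23:-→d24:-→d25:-→d26:-→d27:-→d28:H2→d29:-→d30:-→d31:-→d32:H1 -> H1
  lookup 190.188.89.35: bits 101111101011110001011001001 walk d0:H2→d1:-→d2:-→d3:-→d4:-→d5:-→d6:-→d7:-→d8:-→d9:-→d10:-→d11:-→d12:-→d13:-→d14:-→d15:-→d16:-→d17:-→d18:-→d19:-→d20:-→d21:-→d22:-→d23:-→d24:-→d25:-→d26:-→d27:H0 -> H0
  add 244.0.0.0/8 -> H2 at depth 8
  del 244.45.66.82/32 (clear depth 32)
  add 190.188.89.0/24 -> H1 at depth 24
  del 244.45.66.80/28 (clear depth 28)
  del 233.0.0.0/8 (clear depth 8)
  add 190.188.0.0/14 -> H0 at depth 14
  lookup 190.188.0.42: bits 10111110101111000 walk d0:H2→d1:-→d2:-→d3:-→d4:-→d5:-→d6:-→d7:-→d8:-→d9:-→d10:-→d11:-→d12:-→d13:-→d14:H0→d15:-→d16:-→d17:- -> H0
  add 190.188.89.48/28 -> H0 at depth 28
  lookup 183.139.112.185: bits 1011 walk d0:H2→d1:-→d2:-→d3:-→d4:- -> H2
  add 233.50.12.240/30 -> H0 at depth 30
  add 0.0.0.0/0 -> H0 at depth 0
  del 190.188.89.0/24 (clear depth 24)
  add 0.0.0.0/0 -> H0 at depth 0
  lookup 190.188.89.49: bits 1011111010111100010110010011 walk d0:H0→d1:-→d2:-→d3:-→d4:-→d5:-→d6:-→d7:-→d8:-→d9:-→d10:-→d11:-→d12:-→d13:-→d14:H0→d15:-→d16:-→d17:-→d18:-→d19:-→d20:-→d21:-→d22:-→d23:-→d24:-→d25:-→d26:-→d27:H0→d28:H0 -> H0
  lookup 190.188.0.1: bits 10111110101111000 walk d0:H0→d1:-→d2:-→d3:-→d4:-→d5:-→d6:-→d7:-→d8:-→d9:-→d10:-→d11:-→d12:-→d13:-→d14:H0→d15:-→d16:-→d17:- -> H0

== LOOKUPS ==
["H0","H0","H0","H0","H1","H2","H1","H2","H1","H0","H0","H2","H0","H0"]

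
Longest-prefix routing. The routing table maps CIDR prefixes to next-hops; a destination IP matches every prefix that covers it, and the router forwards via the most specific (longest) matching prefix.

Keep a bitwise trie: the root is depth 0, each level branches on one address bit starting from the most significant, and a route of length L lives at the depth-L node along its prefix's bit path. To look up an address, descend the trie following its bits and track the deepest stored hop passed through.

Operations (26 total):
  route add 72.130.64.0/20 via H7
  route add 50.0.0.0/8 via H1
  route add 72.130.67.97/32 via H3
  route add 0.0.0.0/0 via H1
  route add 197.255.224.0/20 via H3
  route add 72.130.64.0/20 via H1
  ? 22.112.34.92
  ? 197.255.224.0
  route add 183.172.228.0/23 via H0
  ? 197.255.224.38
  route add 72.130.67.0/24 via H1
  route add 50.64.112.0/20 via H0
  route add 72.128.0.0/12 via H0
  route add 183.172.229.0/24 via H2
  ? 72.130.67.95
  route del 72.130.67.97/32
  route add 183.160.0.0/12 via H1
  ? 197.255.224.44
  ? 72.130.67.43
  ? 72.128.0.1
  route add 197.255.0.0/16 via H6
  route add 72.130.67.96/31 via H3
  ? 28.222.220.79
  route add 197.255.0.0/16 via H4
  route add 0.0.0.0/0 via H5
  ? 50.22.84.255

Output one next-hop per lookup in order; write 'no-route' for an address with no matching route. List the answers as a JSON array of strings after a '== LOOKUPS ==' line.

Process each operation:
  + 72.130.64.0/20 (H7) depth=20
  + 50.0.0.0/8 (H1) depth=8
  + 72.130.67.97/32 (H3) depth=32
  + 0.0.0.0/0 (H1) depth=0
  + 197.255.224.0/20 (H3) depth=20
  + 72.130.64.0/20 (H1) depth=20
  ? 22.112.34.92  path d0:H1→d1:-→d2:-  best=H1
  ? 197.255.224.0  path d0:H1→d1:-→d2:-→d3:-→d4:-→d5:-→d6:-→d7:-→d8:-→d9:-→d10:-→d11:-→d12:-→d13:-→d14:-→d15:-→d16:-→d17:-→d18:-→d19:-→d20:H3  best=H3
  + 183.172.228.0/23 (H0) depth=23
  ? 197.255.224.38  path d0:H1→d1:-→d2:-→d3:-→d4:-→d5:-→d6:-→d7:-→d8:-→d9:-→d10:-→d11:-→d12:-→d13:-→d14:-→d15:-→d16:-→d17:-→d18:-→d19:-→d20:H3  best=H3
  + 72.130.67.0/24 (H1) depth=24
  + 50.64.112.0/20 (H0) depth=20
  + 72.128.0.0/12 (H0) depth=12
  + 183.172.229.0/24 (H2) depth=24
  ? 72.130.67.95  path d0:H1→d1:-→d2:-→d3:-→d4:-→d5:-→d6:-→d7:-→d8:-→d9:-→d10:-→d11:-→d12:H0→d13:-→d14:-→d15:-→d16:-→d17:-→d18:-→d19:-→d20:H1→d21:-→d22:-→d23:-→d24:H1→d25:-→d26:-  best=H1
  - 72.130.67.97/32 clear@32
  + 183.160.0.0/12 (H1) depth=12
  ? 197.255.224.44  path d0:H1→d1:-→d2:-→d3:-→d4:-→d5:-→d6:-→d7:-→d8:-→d9:-→d10:-→d11:-→d12:-→d13:-→d14:-→d15:-→d16:-→d17:-→d18:-→d19:-→d20:H3  best=H3
  ? 72.130.67.43  path d0:H1→d1:-→d2:-→d3:-→d4:-→d5:-→d6:-→d7:-→d8:-→d9:-→d10:-→d11:-→d12:H0→d13:-→d14:-→d15:-→d16:-→d17:-→d18:-→d19:-→d20:H1→d21:-→d22:-→d23:-→d24:H1→d25:-  best=H1
  ? 72.128.0.1  path d0:H1→d1:-→d2:-→d3:-→d4:-→d5:-→d6:-→d7:-→d8:-→d9:-→d10:-→d11:-→d12:H0→d13:-→d14:-  best=H0
  + 197.255.0.0/16 (H6) depth=16
  + 72.130.67.96/31 (H3) depth=31
  ? 28.222.220.79  path d0:H1→d1:-→d2:-  best=H1
  + 197.255.0.0/16 (H4) depth=16
  + 0.0.0.0/0 (H5) depth=0
  ? 50.22.84.255  path d0:H5→d1:-→d2:-→d3:-→d4:-→d5:-→d6:-→d7:-→d8:H1→d9:-  best=H1

== LOOKUPS ==
["H1","H3","H3","H1","H3","H1","H0","H1","H1"]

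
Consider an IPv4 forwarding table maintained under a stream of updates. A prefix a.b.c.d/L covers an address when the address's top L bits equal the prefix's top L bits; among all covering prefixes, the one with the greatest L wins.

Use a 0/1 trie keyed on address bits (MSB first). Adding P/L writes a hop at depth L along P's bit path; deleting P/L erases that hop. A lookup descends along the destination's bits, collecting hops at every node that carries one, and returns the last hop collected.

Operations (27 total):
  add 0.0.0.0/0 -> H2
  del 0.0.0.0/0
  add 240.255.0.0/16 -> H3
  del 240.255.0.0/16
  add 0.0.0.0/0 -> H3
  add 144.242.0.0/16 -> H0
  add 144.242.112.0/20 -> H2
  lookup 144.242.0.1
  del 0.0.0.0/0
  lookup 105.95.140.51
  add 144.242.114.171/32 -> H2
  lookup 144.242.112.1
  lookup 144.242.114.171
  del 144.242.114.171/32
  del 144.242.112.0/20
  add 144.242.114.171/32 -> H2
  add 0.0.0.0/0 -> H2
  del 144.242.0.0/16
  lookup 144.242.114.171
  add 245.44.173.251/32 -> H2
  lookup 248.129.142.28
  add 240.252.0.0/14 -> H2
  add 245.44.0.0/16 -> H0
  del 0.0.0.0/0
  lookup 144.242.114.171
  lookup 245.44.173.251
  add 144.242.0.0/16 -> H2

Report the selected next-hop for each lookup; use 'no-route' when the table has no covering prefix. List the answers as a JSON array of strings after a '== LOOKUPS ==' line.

Trace:
  add 0.0.0.0/0 -> H2 at depth 0
  del 0.0.0.0/0 (clear depth 0)
  add 240.255.0.0/16 -> H3 at depth 16
  del 240.255.0.0/16 (clear depth 16)
  add 0.0.0.0/0 -> H3 at depth 0
  add 144.242.0.0/16 -> H0 at depth 16
  add 144.242.112.0/20 -> H2 at depth 20
  ? 144.242.0.1  path d0:H3→d1:-→d2:-→d3:-→d4:-→d5:-→d6:-→d7:-→d8:-→d9:-→d10:-→d11:-→d12:-→d13:-→d14:-→d15:-→d16:H0→d17:-  best=H0
  del 0.0.0.0/0 (clear depth 0)
  ? 105.95.140.51  path d0:-  best=no-route
  add 144.242.114.171/32 -> H2 at depth 32
  ? 144.242.112.1  path d0:-→d1:-→d2:-→d3:-→d4:-→d5:-→d6:-→d7:-→d8:-→d9:-→d10:-→d11:-→d12:-→d13:-→d14:-→d15:-→d16:H0→d17:-→d18:-→d19:-→d20:H2→d21:-→d22:-  best=H2
  ? 144.242.114.171  path d0:-→d1:-→d2:-→d3:-→d4:-→d5:-→d6:-→d7:-→d8:-→d9:-→d10:-→d11:-→d12:-→d13:-→d14:-→d15:-→d16:H0→d17:-→d18:-→d19:-→d20:H2→d21:-→d22:-→d23:-→d24:-→d25:-→d26:-→d27:-→d28:-→d29:-→d30:-→d31:-→d32:H2  best=H2
  del 144.242.114.171/32 (clear depth 32)
  del 144.242.112.0/20 (clear depth 20)
  add 144.242.114.171/32 -> H2 at depth 32
  add 0.0.0.0/0 -> H2 at depth 0
  del 144.242.0.0/16 (clear depth 16)
  ? 144.242.114.171  path d0:H2→d1:-→d2:-→d3:-→d4:-→d5:-→d6:-→d7:-→d8:-→d9:-→d10:-→d11:-→d12:-→d13:-→d14:-→d15:-→d16:-→d17:-→d18:-→d19:-→d20:-→d21:-→d22:-→d23:-→d24:-→d25:-→d26:-→d27:-→d28:-→d29:-→d30:-→d31:-→d32:H2  best=H2
  add 245.44.173.251/32 -> H2 at depth 32
  ? 248.129.142.28  path d0:H2→d1:-→d2:-→d3:-→d4:-  best=H2
  add 240.252.0.0/14 -> H2 at depth 14
  add 245.44.0.0/16 -> H0 at depth 16
  del 0.0.0.0/0 (clear depth 0)
  ? 144.242.114.171  path d0:-→d1:-→d2:-→d3:-→d4:-→d5:-→d6:-→d7:-→d8:-→d9:-→d10:-→d11:-→d12:-→d13:-→d14:-→d15:-→d16:-→d17:-→d18:-→d19:-→d20:-→d21:-→d22:-→d23:-→d24:-→d25:-→d26:-→d27:-→d28:-→d29:-→d30:-→d31:-→d32:H2  best=H2
  ? 245.44.173.251  path d0:-→d1:-→d2:-→d3:-→d4:-→d5:-→d6:-→d7:-→d8:-→d9:-→d10:-→d11:-→d12:-→d13:-→d14:-→d15:-→d16:H0→d17:-→d18:-→d19:-→d20:-→d21:-→d22:-→d23:-→d24:-→d25:-→d26:-→d27:-→d28:-→d29:-→d30:-→d31:-→d32:H2  best=H2
  add 144.242.0.0/16 -> H2 at depth 16

== LOOKUPS ==
["H0","no-route","H2","H2","H2","H2","H2","H2"]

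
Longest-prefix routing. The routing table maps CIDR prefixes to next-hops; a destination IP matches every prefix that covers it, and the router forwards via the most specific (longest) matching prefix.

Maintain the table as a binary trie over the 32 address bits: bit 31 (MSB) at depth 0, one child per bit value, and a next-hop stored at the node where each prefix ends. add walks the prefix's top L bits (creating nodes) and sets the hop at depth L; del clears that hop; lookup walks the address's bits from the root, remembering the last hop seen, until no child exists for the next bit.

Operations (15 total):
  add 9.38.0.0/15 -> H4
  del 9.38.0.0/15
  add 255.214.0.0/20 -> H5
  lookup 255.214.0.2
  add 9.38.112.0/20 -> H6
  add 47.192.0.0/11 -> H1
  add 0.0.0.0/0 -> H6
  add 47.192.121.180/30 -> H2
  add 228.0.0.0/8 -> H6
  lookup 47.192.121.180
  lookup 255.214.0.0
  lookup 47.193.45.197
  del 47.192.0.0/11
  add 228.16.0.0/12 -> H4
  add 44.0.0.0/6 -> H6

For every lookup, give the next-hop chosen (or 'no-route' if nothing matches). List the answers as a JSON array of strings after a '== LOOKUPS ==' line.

Apply in order:
  + 9.38.0.0/15 (H4) depth=15
  del 9.38.0.0/15 (clear depth 15)
  + 255.214.0.0/20 (H5) depth=20
  ? 255.214.0.2  path d0:-→d1:-→d2:-→d3:-→d4:-→d5:-→d6:-→d7:-→d8:-→d9:-→d10:-→d11:-→d12:-→d13:-→d14:-→d15:-→d16:-→d17:-→d18:-→d19:-→d20:H5  best=H5
  + 9.38.112.0/20 (H6) depth=20
  + 47.192.0.0/11 (H1) depth=11
  + 0.0.0.0/0 (H6) depth=0
  + 47.192.121.180/30 (H2) depth=30
  + 228.0.0.0/8 (H6) depth=8
  ? 47.192.121.180  path d0:H6→d1:-→d2:-→d3:-→d4:-→d5:-→d6:-→d7:-→d8:-→d9:-→d10:-→d11:H1→d12:-→d13:-→d14:-→d15:-→d16:-→d17:-→d18:-→d19:-→d20:-→d21:-→d22:-→d23:-→d24:-→d25:-→d26:-→d27:-→d28:-→d29:-→d30:H2  best=H2
  ? 255.214.0.0  path d0:H6→d1:-→d2:-→d3:-→d4:-→d5:-→d6:-→d7:-→d8:-→d9:-→d10:-→d11:-→d12:-→d13:-→d14:-→d15:-→d16:-→d17:-→d18:-→d19:-→d20:H5  best=H5
  ? 47.193.45.197  path d0:H6→d1:-→d2:-→d3:-→d4:-→d5:-→d6:-→d7:-→d8:-→d9:-→d10:-→d11:H1→d12:-→d13:-→d14:-→d15:-  best=H1
  del 47.192.0.0/11 (clear depth 11)
  + 228.16.0.0/12 (H4) depth=12
  + 44.0.0.0/6 (H6) depth=6

== LOOKUPS ==
["H5","H2","H5","H1"]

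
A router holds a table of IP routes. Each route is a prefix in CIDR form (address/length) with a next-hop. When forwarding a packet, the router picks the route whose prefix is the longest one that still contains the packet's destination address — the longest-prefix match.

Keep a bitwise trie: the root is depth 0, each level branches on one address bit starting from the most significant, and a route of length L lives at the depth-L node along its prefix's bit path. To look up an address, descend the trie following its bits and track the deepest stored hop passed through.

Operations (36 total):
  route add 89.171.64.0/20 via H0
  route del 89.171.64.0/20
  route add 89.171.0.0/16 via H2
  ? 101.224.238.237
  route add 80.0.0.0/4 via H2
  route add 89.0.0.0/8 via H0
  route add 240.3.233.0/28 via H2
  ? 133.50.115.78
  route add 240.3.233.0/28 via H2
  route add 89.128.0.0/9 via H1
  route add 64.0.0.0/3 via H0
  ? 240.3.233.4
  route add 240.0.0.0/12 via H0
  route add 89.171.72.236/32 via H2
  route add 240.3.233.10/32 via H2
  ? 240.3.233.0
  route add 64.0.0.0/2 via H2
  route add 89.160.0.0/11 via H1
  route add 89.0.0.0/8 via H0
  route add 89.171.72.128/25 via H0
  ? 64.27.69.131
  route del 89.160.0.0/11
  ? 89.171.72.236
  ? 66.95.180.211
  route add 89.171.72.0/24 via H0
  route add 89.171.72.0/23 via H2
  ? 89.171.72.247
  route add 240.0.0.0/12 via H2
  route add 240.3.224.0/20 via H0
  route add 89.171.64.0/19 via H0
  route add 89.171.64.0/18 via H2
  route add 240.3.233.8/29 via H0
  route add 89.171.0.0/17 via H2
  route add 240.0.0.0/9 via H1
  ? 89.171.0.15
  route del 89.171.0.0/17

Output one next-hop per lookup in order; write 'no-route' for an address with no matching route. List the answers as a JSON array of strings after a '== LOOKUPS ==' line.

Trace:
  add 89.171.64.0/20 -> H0 at depth 20
  del 89.171.64.0/20 (clear depth 20)
  add 89.171.0.0/16 -> H2 at depth 16
  Q 101.224.238.237: descend 01 ; hops seen [∅] ; pick no-route
  add 80.0.0.0/4 -> H2 at depth 4
  add 89.0.0.0/8 -> H0 at depth 8
  add 240.3.233.0/28 -> H2 at depth 28
  Q 133.50.115.78: descend 1 ; hops seen [∅] ; pick no-route
  add 240.3.233.0/28 -> H2 at depth 28
  add 89.128.0.0/9 -> H1 at depth 9
  add 64.0.0.0/3 -> H0 at depth 3
  Q 240.3.233.4: descend 1111000000000011111010010000 ; hops seen [H2] ; pick H2
  add 240.0.0.0/12 -> H0 at depth 12
  add 89.171.72.236/32 -> H2 at depth 32
  add 240.3.233.10/32 -> H2 at depth 32
  Q 240.3.233.0: descend 1111000000000011111010010000 ; hops seen [H0,H2] ; pick H2
  add 64.0.0.0/2 -> H2 at depth 2
  add 89.160.0.0/11 -> H1 at depth 11
  add 89.0.0.0/8 -> H0 at depth 8
  add 89.171.72.128/25 -> H0 at depth 25
  Q 64.27.69.131: descend 010 ; hops seen [H2,H0] ; pick H0
  del 89.160.0.0/11 (clear depth 11)
  Q 89.171.72.236: descend 01011001101010110100100011101100 ; hops seen [H2,H0,H2,H0,H1,H2,H0,H2] ; pick H2
  Q 66.95.180.211: descend 010 ; hops seen [H2,H0] ; pick H0
  add 89.171.72.0/24 -> H0 at depth 24
  add 89.171.72.0/23 -> H2 at depth 23
  Q 89.171.72.247: descend 010110011010101101001000111 ; hops seen [H2,H0,H2,H0,H1,H2,H2,H0,H0] ; pick H0
  add 240.0.0.0/12 -> H2 at depth 12
  add 240.3.224.0/20 -> H0 at depth 20
  add 89.171.64.0/19 -> H0 at depth 19
  add 89.171.64.0/18 -> H2 at depth 18
  add 240.3.233.8/29 -> H0 at depth 29
  add 89.171.0.0/17 -> H2 at depth 17
  add 240.0.0.0/9 -> H1 at depth 9
  Q 89.171.0.15: descend 01011001101010110 ; hops seen [H2,H0,H2,H0,H1,H2,H2] ; pick H2
  del 89.171.0.0/17 (clear depth 17)

== LOOKUPS ==
["no-route","no-route","H2","H2","H0","H2","H0","H0","H2"]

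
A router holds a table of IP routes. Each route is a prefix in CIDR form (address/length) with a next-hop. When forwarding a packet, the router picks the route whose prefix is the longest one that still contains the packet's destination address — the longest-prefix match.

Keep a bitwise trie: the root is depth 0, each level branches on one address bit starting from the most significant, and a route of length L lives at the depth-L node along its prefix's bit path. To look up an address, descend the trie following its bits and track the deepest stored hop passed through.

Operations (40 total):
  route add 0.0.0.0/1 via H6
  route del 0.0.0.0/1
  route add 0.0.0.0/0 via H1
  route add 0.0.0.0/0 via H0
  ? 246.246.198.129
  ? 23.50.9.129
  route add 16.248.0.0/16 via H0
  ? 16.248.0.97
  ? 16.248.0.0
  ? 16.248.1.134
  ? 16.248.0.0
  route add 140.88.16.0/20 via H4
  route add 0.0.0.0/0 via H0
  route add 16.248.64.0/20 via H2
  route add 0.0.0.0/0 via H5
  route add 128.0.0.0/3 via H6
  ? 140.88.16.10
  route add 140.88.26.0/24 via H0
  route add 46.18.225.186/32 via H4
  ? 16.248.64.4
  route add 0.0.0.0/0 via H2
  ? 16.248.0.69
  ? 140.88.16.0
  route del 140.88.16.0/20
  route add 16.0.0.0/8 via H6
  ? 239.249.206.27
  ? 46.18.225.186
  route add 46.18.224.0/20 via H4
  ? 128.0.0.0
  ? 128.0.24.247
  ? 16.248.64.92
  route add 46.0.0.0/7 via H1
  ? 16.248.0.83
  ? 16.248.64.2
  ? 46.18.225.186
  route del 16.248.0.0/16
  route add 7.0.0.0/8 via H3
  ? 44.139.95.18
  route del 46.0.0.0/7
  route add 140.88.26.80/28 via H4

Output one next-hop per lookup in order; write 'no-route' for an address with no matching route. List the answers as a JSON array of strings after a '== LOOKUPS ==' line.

Apply in order:
  add 0.0.0.0/1 -> H6 at depth 1
  - 0.0.0.0/1 clear@1
  add 0.0.0.0/0 -> H1 at depth 0
  add 0.0.0.0/0 -> H0 at depth 0
  lookup 246.246.198.129: bits ε walk d0:H0 -> H0
  lookup 23.50.9.129: bits 0 walk d0:H0→d1:- -> H0
  add 16.248.0.0/16 -> H0 at depth 16
  lookup 16.248.0.97: bits 0001000011111000 walk d0:H0→d1:-→d2:-→d3:-→d4:-→d5:-→d6:-→d7:-→d8:-→d9:-→d10:-→d11:-→d12:-→d13:-→d14:-→d15:-→d16:H0 -> H0
  lookup 16.248.0.0: bits 0001000011111000 walk d0:H0→d1:-→d2:-→d3:-→d4:-→d5:-→d6:-→d7:-→d8:-→d9:-→d10:-→d11:-→d12:-→d13:-→d14:-→d15:-→d16:H0 -> H0
  lookup 16.248.1.134: bits 0001000011111000 walk d0:H0→d1:-→d2:-→d3:-→d4:-→d5:-→d6:-→d7:-→d8:-→d9:-→d10:-→d11:-→d12:-→d13:-→d14:-→d15:-→d16:H0 -> H0
  lookup 16.248.0.0: bits 0001000011111000 walk d0:H0→d1:-→d2:-→d3:-→d4:-→d5:-→d6:-→d7:-→d8:-→d9:-→d10:-→d11:-→d12:-→d13:-→d14:-→d15:-→d16:H0 -> H0
  add 140.88.16.0/20 -> H4 at depth 20
  add 0.0.0.0/0 -> H0 at depth 0
  add 16.248.64.0/20 -> H2 at depth 20
  add 0.0.0.0/0 -> H5 at depth 0
  add 128.0.0.0/3 -> H6 at depth 3
  lookup 140.88.16.10: bits 10001100010110000001 walk d0:H5→d1:-→d2:-→d3:H6→d4:-→d5:-→d6:-→d7:-→d8:-→d9:-→d10:-→d11:-→d12:-→d13:-→d14:-→d15:-→d16:-→d17:-→d18:-→d19:-→d20:H4 -> H4
  add 140.88.26.0/24 -> H0 at depth 24
  add 46.18.225.186/32 -> H4 at depth 32
  lookup 16.248.64.4: bits 00010000111110000100 walk d0:H5→d1:-→d2:-→d3:-→d4:-→d5:-→d6:-→d7:-→d8:-→d9:-→d10:-→d11:-→d12:-→d13:-→d14:-→d15:-→d16:H0→d17:-→d18:-→d19:-→d20:H2 -> H2
  add 0.0.0.0/0 -> H2 at depth 0
  lookup 16.248.0.69: bits 00010000111110000 walk d0:H2→d1:-→d2:-→d3:-→d4:-→d5:-→d6:-→d7:-→d8:-→d9:-→d10:-→d11:-→d12:-→d13:-→d14:-→d15:-→d16:H0→d17:- -> H0
  lookup 140.88.16.0: bits 10001100010110000001 walk d0:H2→d1:-→d2:-→d3:H6→d4:-→d5:-→d6:-→d7:-→d8:-→d9:-→d10:-→d11:-→d12:-→d13:-→d14:-→d15:-→d16:-→d17:-→d18:-→d19:-→d20:H4 -> H4
  - 140.88.16.0/20 clear@20
  add 16.0.0.0/8 -> H6 at depth 8
  lookup 239.249.206.27: bits 1 walk d0:H2→d1:- -> H2
  lookup 46.18.225.186: bits 00101110000100101110000110111010 walk d0:H2→d1:-→d2:-→d3:-→d4:-→d5:-→d6:-→d7:-→d8:-→d9:-→d10:-→d11:-→d12:-→d13:-→d14:-→d15:-→d16:-→d17:-→d18:-→d19:-→d20:-→d21:-→d22:-→d23:-→d24:-→d25:-→d26:-→d27:-→d28:-→d29:-→d30:-→d31:-→d32:H4 -> H4
  add 46.18.224.0/20 -> H4 at depth 20
  lookup 128.0.0.0: bits 1000 walk d0:H2→d1:-→d2:-→d3:H6→d4:- -> H6
  lookup 128.0.24.247: bits 1000 walk d0:H2→d1:-→d2:-→d3:H6→d4:- -> H6
  lookup 16.248.64.92: bits 00010000111110000100 walk d0:H2→d1:-→d2:-→d3:-→d4:-→d5:-→d6:-→d7:-→d8:H6→d9:-→d10:-→d11:-→d12:-→d13:-→d14:-→d15:-→d16:H0→d17:-→d18:-→d19:-→d20:H2 -> H2
  add 46.0.0.0/7 -> H1 at depth 7
  lookup 16.248.0.83: bits 00010000111110000 walk d0:H2→d1:-→d2:-→d3:-→d4:-→d5:-→d6:-→d7:-→d8:H6→d9:-→d10:-→d11:-→d12:-→d13:-→d14:-→d15:-→d16:H0→d17:- -> H0
  lookup 16.248.64.2: bits 00010000111110000100 walk d0:H2→d1:-→d2:-→d3:-→d4:-→d5:-→d6:-→d7:-→d8:H6→d9:-→d10:-→d11:-→d12:-→d13:-→d14:-→d15:-→d16:H0→d17:-→d18:-→d19:-→d20:H2 -> H2
  lookup 46.18.225.186: bits 00101110000100101110000110111010 walk d0:H2→d1:-→d2:-→d3:-→d4:-→d5:-→d6:-→d7:H1→d8:-→d9:-→d10:-→d11:-→d12:-→d13:-→d14:-→d15:-→d16:-→d17:-→d18:-→d19:-→d20:H4→d21:-→d22:-→d23:-→d24:-→d25:-→d26:-→d27:-→d28:-→d29:-→d30:-→d31:-→d32:H4 -> H4
  - 16.248.0.0/16 clear@16
  add 7.0.0.0/8 -> H3 at depth 8
  lookup 44.139.95.18: bits 001011 walk d0:H2→d1:-→d2:-→d3:-→d4:-→d5:-→d6:- -> H2
  - 46.0.0.0/7 clear@7
  add 140.88.26.80/28 -> H4 at depth 28

== LOOKUPS ==
["H0","H0","H0","H0","H0","H0","H4","H2","H0","H4","H2","H4","H6","H6","H2","H0","H2","H4","H2"]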